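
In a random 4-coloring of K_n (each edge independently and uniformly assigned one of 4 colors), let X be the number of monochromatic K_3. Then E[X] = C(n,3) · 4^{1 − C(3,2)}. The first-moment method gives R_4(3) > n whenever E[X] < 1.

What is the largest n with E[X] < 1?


We need C(n, 3) · 4^{1 − 3} < 1, i.e. C(n, 3) < 4^{3 − 1} = 16.
Check values of n near the boundary:
  n = 3: C(3, 3) = 1; 1 < 16? YES
  n = 4: C(4, 3) = 4; 4 < 16? YES
  n = 5: C(5, 3) = 10; 10 < 16? YES
  n = 6: C(6, 3) = 20; 20 < 16? NO
  n = 7: C(7, 3) = 35; 35 < 16? NO
  n = 8: C(8, 3) = 56; 56 < 16? NO
The largest n with C(n, 3) < 16 is n = 5 (where E[X] = 5/8 ≈ 0.6250000). Hence R_4(3) > 5, i.e. R_4(3) ≥ 6.

Largest n = 5; hence R_4(3) > 5.


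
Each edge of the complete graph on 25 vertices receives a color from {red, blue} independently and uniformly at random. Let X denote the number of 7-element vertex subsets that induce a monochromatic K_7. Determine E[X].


Let X = Σ_S X_S over the C(25, 7) = 480700 subsets S of size 7, where X_S = 1 if the K_7 on S is monochromatic.
For a fixed S, the K_7 on S has C(7, 2) = 21 edges. P[all 21 edges red] = (1/2)^21, and likewise for blue, so P[monochromatic] = 2·(1/2)^21 = 2^{1 − 21} = 1/1048576.
By linearity of expectation: E[X] = C(25, 7) · 2^{1 − 21} = 480700 · 1/1048576 = 120175/262144.
Numerically: E[X] ≈ 0.458431.

E[X] = C(25,7)·2^(1−C(7,2)) = 120175/262144 ≈ 0.458431.


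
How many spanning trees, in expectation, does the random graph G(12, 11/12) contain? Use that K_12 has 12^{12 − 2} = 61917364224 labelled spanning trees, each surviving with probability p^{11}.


K_12 has 12^{12 − 2} = 61917364224 labelled spanning trees.
For each such spanning tree H, let X_H = 1 if all 11 edges of H are present in G. Then P[X_H = 1] = p^{11} = (11/12)^{11} = 285311670611/743008370688.
By linearity: E[X] = Σ_H E[X_H] = 61917364224 · p^{11} = 61917364224 · 285311670611/743008370688 = 285311670611/12.
Numerically: E[X] ≈ 2.38e+10.

E[X] = 61917364224 · (11/12)^{11} = 285311670611/12 ≈ 2.38e+10.


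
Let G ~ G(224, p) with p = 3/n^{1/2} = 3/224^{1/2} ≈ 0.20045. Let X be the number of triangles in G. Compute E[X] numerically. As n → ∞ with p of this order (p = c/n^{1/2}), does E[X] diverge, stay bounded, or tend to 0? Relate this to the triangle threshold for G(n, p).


Number of potential triangles: C(224, 3) = 1848224.
Each occurs with probability p³ ≈ (0.20045)³ ≈ 8.0536312e-03.
By linearity: E[X] = C(224, 3)·p³ ≈ 1848224 · 8.0536312e-03 ≈ 14884.91442.
Since α = 1/2 < 1, p = c/n^{1/2} ≫ 1/n is above the triangle threshold p ~ 1/n. Asymptotically E[X] ~ (c³/6)·n^{3(1−α)} = (3³/6)·n^{1.5} → ∞; triangles are abundant w.h.p.

E[X] ≈ 14884.91442; in regime p = Θ(1/n^{1/2}) E[X] diverges (above the triangle threshold p ~ 1/n).


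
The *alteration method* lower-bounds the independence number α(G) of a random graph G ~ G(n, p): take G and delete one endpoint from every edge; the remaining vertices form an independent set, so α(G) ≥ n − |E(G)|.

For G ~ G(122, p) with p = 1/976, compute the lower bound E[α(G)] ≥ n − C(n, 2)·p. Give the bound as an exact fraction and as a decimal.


E[|E(G)|] = C(122, 2)·p = 7381 · (1/976) = 121/16.
E[α(G)] ≥ n − E[|E(G)|] = 122 − 121/16 = 1831/16.
Numerically: ≈ 114.438.
(This is only a lower bound; the true E[α(G)] may be larger.)

E[α(G)] ≥ 1831/16 ≈ 114.438.


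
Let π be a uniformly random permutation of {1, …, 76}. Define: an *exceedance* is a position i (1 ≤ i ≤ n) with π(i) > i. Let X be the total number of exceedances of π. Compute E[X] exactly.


Write X = Σ_{i=1}^{76} X_i, where X_i = 1_{π(i) > i}.
For each fixed i, π(i) is uniform over {1, …, 76} (marginal of a uniform permutation), so P[π(i) > i] = (n − i)/n. Summing: Σ_{i=1}^{76} (n − i)/n = (0 + 1 + … + 75)/76 = 76(76 − 1)/(2·76) = (76 − 1)/2.
Hence E[X] = Σ_{i=1}^{76} (76 − i)/76 = 75/2 ≈ 37.500000.

E[X] = 75/2 = 37.500000.


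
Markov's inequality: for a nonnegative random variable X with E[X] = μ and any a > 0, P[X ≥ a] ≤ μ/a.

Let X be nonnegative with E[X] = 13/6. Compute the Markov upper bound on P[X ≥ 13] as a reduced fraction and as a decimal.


μ = E[X] = 13/6, a = 13.
Markov: P[X ≥ 13] ≤ μ/a = (13/6)/13 = 1/6.
Numerically: ≈ 0.16667.
(Since a = 13 > μ = 2.16667, the bound 1/6 is < 1 and informative.)

P[X ≥ 13] ≤ 1/6 ≈ 0.16667.


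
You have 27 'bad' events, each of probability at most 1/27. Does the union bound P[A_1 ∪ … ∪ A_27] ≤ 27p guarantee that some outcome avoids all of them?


Union bound: P[∪_{i=1}^{27} A_i] ≤ Σ_i P[A_i] ≤ 27·p = 27·(1/27) = 1.
Numerically: 1 ≈ 1.00000.
Is 1 < 1? NO.
Since the bound 1 is ≥ 1, the union bound is uninformative here; it does NOT by itself certify existence.

27·p = 1 ≈ 1.00000; existence NOT certified by the union bound.


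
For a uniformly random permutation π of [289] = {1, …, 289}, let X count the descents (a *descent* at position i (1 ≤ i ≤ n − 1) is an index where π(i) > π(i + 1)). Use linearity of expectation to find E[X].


Write X = Σ X_I over i = 1, …, 288, with X_I the indicator of one descent.
There are 288 indicators.
For each fixed i, the pair (π(i), π(i+1)) is a uniformly random ordered pair of distinct values from {1, …, 289}; by symmetry P[π(i) > π(i+1)] = 1/2.
By linearity: E[X] = 288 · (1/2) = (289 − 1) · (1/2) = 144 ≈ 144.0000.

E[X] = 144 = 144.0000.


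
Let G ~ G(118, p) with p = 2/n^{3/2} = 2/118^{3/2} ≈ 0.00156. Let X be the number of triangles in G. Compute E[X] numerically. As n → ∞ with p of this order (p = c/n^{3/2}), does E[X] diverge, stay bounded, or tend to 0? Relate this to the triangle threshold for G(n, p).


Number of potential triangles: C(118, 3) = 266916.
Each occurs with probability p³ ≈ (0.00156)³ ≈ 3.79858e-09.
By linearity: E[X] = C(118, 3)·p³ ≈ 266916 · 3.79858e-09 ≈ 0.001.
Since α = 3/2 > 1, p = c/n^{3/2} = o(1/n) is below the triangle threshold p ~ 1/n. Asymptotically E[X] ~ (c³/6)·n^{3(1−α)} = (2³/6)·n^{-1.5} → 0, so by Markov's inequality G has no triangles w.h.p.

E[X] ≈ 0.001; in regime p = Θ(1/n^{3/2}) E[X] tends to 0 (below the triangle threshold p ~ 1/n).


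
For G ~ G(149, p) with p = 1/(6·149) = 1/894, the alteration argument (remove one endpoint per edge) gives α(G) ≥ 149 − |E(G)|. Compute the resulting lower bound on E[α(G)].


E[|E(G)|] = C(149, 2)·p = 11026 · (1/894) = 37/3.
E[α(G)] ≥ n − E[|E(G)|] = 149 − 37/3 = 410/3.
Numerically: ≈ 136.666667.
(This is only a lower bound; the true E[α(G)] may be larger.)

E[α(G)] ≥ 410/3 ≈ 136.666667.


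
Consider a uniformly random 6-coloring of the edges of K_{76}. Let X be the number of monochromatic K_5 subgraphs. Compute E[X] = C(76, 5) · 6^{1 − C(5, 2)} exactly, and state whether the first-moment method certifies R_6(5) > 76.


E[X] = C(76, 5) · 6^{1 − 10} = 18474840 · 6^{−9} = 18474840/10077696.
As a reduced fraction: E[X] = 256595/139968 ≈ 1.83324.
Is E[X] < 1? NO.
Since E[X] ≥ 1, the first-moment bound is inconclusive at n = 76; it does NOT by itself certify R_6(5) > 76.

E[X] = 256595/139968 ≈ 1.83324; E[X] ≥ 1; first-moment method inconclusive here.


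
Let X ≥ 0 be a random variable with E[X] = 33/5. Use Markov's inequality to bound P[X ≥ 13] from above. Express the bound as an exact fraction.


μ = E[X] = 33/5, a = 13.
Markov: P[X ≥ 13] ≤ μ/a = (33/5)/13 = 33/65.
Numerically: ≈ 0.508.
(Since a = 13 > μ = 6.600, the bound 33/65 is < 1 and informative.)

P[X ≥ 13] ≤ 33/65 ≈ 0.508.


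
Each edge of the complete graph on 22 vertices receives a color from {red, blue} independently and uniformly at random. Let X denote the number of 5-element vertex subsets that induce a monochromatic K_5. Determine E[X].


Let X = Σ_S X_S over the C(22, 5) = 26334 subsets S of size 5, where X_S = 1 if the K_5 on S is monochromatic.
For a fixed S, the K_5 on S has C(5, 2) = 10 edges. P[all 10 edges red] = (1/2)^10, and likewise for blue, so P[monochromatic] = 2·(1/2)^10 = 2^{1 − 10} = 1/512.
By linearity: E[X] = C(22, 5) · 2^{1 − 10} = 26334 · 1/512 = 13167/256.
Numerically: E[X] ≈ 51.433594.

E[X] = C(22,5)·2^(1−C(5,2)) = 13167/256 ≈ 51.433594.


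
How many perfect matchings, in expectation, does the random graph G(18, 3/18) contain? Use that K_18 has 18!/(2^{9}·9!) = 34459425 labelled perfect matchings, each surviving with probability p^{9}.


K_18 has 18!/(2^{9}·9!) = 34459425 labelled perfect matchings.
For each such perfect matching H, let X_H = 1 if all 9 edges of H are present in G. Then P[X_H = 1] = p^{9} = (1/6)^{9} = 1/10077696.
By linearity of expectation: E[X] = Σ_H E[X_H] = 34459425 · p^{9} = 34459425 · 1/10077696 = 425425/124416.
Numerically: E[X] ≈ 3.42.

E[X] = 34459425 · (1/6)^{9} = 425425/124416 ≈ 3.42.


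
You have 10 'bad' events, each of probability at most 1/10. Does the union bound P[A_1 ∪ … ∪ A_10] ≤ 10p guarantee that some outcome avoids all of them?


Union bound: P[∪_{i=1}^{10} A_i] ≤ Σ_i P[A_i] ≤ 10·p = 10·(1/10) = 1.
Numerically: 1 ≈ 1.00000.
Is 1 < 1? NO.
Since the bound 1 is ≥ 1, the union bound is uninformative here; it does NOT by itself certify existence.

10·p = 1 ≈ 1.00000; existence NOT certified by the union bound.


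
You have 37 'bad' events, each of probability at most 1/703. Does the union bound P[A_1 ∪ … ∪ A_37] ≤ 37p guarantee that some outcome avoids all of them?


Union bound: P[∪_{i=1}^{37} A_i] ≤ Σ_i P[A_i] ≤ 37·p = 37·(1/703) = 1/19.
Numerically: 1/19 ≈ 0.052632.
Is 1/19 < 1? YES.
Since P[∪ A_i] ≤ 1/19 < 1, the complement has P[∩ A_i^c] ≥ 1 − 1/19 = 18/19 > 0, so some outcome avoids every A_i.

37·p = 1/19 ≈ 0.052632; existence CERTIFIED by the union bound.


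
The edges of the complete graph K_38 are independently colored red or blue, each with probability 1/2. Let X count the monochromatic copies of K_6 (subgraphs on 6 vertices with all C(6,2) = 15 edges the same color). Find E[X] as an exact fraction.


Let X = Σ_S X_S over the C(38, 6) = 2760681 subsets S of size 6, where X_S = 1 if the K_6 on S is monochromatic.
For a fixed S, the K_6 on S has C(6, 2) = 15 edges. P[all 15 edges red] = (1/2)^15, and likewise for blue, so P[monochromatic] = 2·(1/2)^15 = 2^{1 − 15} = 1/16384.
Summing: E[X] = C(38, 6) · 2^{1 − 15} = 2760681 · 1/16384 = 2760681/16384.
Numerically: E[X] ≈ 168.4986.

E[X] = C(38,6)·2^(1−C(6,2)) = 2760681/16384 ≈ 168.4986.


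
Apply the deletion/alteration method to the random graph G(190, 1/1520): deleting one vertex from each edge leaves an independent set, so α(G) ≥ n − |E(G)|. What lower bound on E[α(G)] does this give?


E[|E(G)|] = C(190, 2)·p = 17955 · (1/1520) = 189/16.
E[α(G)] ≥ n − E[|E(G)|] = 190 − 189/16 = 2851/16.
Numerically: ≈ 178.187500.
(This is only a lower bound; the true E[α(G)] may be larger.)

E[α(G)] ≥ 2851/16 ≈ 178.187500.


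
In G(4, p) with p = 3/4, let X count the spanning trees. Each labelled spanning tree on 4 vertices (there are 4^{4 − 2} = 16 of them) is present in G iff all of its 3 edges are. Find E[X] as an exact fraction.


K_4 has 4^{4 − 2} = 16 labelled spanning trees.
For each such spanning tree H, let X_H = 1 if all 3 edges of H are present in G. Then P[X_H = 1] = p^{3} = (3/4)^{3} = 27/64.
Summing the indicators: E[X] = Σ_H E[X_H] = 16 · p^{3} = 16 · 27/64 = 27/4.
Numerically: E[X] ≈ 6.75.

E[X] = 16 · (3/4)^{3} = 27/4 ≈ 6.75.


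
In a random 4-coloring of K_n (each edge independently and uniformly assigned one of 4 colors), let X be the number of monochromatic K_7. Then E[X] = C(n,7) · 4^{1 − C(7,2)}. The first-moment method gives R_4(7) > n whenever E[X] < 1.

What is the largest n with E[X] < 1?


We need C(n, 7) · 4^{1 − 21} < 1, i.e. C(n, 7) < 4^{21 − 1} = 1099511627776.
Check values of n near the boundary:
  n = 176: C(176, 7) = 919790691600; 919790691600 < 1099511627776? YES
  n = 177: C(177, 7) = 957664425960; 957664425960 < 1099511627776? YES
  n = 178: C(178, 7) = 996867063280; 996867063280 < 1099511627776? YES
  n = 179: C(179, 7) = 1037437234460; 1037437234460 < 1099511627776? YES
  n = 180: C(180, 7) = 1079414463600; 1079414463600 < 1099511627776? YES
  n = 181: C(181, 7) = 1122839183400; 1122839183400 < 1099511627776? NO
The largest n with C(n, 7) < 1099511627776 is n = 180 (where E[X] = 67463403975/68719476736 ≈ 0.98172). Hence R_4(7) > 180, i.e. R_4(7) ≥ 181.

Largest n = 180; hence R_4(7) > 180.


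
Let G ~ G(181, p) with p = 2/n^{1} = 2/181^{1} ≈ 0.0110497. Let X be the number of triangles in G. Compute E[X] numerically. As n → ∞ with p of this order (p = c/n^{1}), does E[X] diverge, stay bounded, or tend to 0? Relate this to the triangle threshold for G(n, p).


Number of potential triangles: C(181, 3) = 971970.
Each occurs with probability p³ ≈ (0.0110497)³ ≈ 1.34913144e-06.
By linearity: E[X] = C(181, 3)·p³ ≈ 971970 · 1.34913144e-06 ≈ 1.311315.
Here α = 1, so p = 2/n is exactly at the triangle threshold p ~ 1/n. Asymptotically E[X] → c³/6 = 2³/6 = 4/3 ≈ 1.333333, a bounded constant. In this regime the triangle count is asymptotically Poisson(c³/6).

E[X] ≈ 1.311315; in regime p = Θ(1/n^{1}) E[X] stays bounded (at the triangle threshold p ~ 1/n).


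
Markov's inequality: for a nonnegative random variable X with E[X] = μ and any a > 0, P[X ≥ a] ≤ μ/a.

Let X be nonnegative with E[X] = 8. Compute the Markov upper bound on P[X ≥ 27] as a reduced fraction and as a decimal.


μ = E[X] = 8, a = 27.
Markov: P[X ≥ 27] ≤ μ/a = (8)/27 = 8/27.
Numerically: ≈ 0.296.
(Since a = 27 > μ = 8.000, the bound 8/27 is < 1 and informative.)

P[X ≥ 27] ≤ 8/27 ≈ 0.296.


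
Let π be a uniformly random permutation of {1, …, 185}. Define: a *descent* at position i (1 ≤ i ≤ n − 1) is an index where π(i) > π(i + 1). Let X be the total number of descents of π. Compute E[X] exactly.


Write X = Σ X_I over i = 1, …, 184, with X_I the indicator of one descent.
There are 184 indicators.
For each fixed i, the pair (π(i), π(i+1)) is a uniformly random ordered pair of distinct values from {1, …, 185}; by symmetry P[π(i) > π(i+1)] = 1/2.
By linearity: E[X] = 184 · (1/2) = (185 − 1) · (1/2) = 92 ≈ 92.00000.

E[X] = 92 = 92.00000.


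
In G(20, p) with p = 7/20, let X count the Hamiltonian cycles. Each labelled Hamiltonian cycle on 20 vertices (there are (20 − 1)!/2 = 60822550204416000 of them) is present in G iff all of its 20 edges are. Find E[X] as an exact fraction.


K_20 has (20 − 1)!/2 = 60822550204416000 labelled Hamiltonian cycles.
For each such Hamiltonian cycle H, let X_H = 1 if all 20 edges of H are present in G. Then P[X_H = 1] = p^{20} = (7/20)^{20} = 79792266297612001/104857600000000000000000000.
By linearity of expectation: E[X] = Σ_H E[X_H] = 60822550204416000 · p^{20} = 60822550204416000 · 79792266297612001/104857600000000000000000000 = 1184855742873690605203907421/25600000000000000000.
Numerically: E[X] ≈ 4.63e+07.

E[X] = 60822550204416000 · (7/20)^{20} = 1184855742873690605203907421/25600000000000000000 ≈ 4.63e+07.


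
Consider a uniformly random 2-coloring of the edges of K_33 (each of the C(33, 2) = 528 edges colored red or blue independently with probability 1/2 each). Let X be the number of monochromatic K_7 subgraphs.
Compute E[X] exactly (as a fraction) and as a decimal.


Let X = Σ_S X_S over the C(33, 7) = 4272048 subsets S of size 7, where X_S = 1 if the K_7 on S is monochromatic.
For a fixed S, the K_7 on S has C(7, 2) = 21 edges. P[all 21 edges red] = (1/2)^21, and likewise for blue, so P[monochromatic] = 2·(1/2)^21 = 2^{1 − 21} = 1/1048576.
By linearity: E[X] = C(33, 7) · 2^{1 − 21} = 4272048 · 1/1048576 = 267003/65536.
Numerically: E[X] ≈ 4.07414.

E[X] = C(33,7)·2^(1−C(7,2)) = 267003/65536 ≈ 4.07414.


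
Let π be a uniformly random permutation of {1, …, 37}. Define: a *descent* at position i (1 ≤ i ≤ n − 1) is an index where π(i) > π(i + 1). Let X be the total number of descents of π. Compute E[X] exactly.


Write X = Σ X_I over i = 1, …, 36, with X_I the indicator of one descent.
There are 36 indicators.
For each fixed i, the pair (π(i), π(i+1)) is a uniformly random ordered pair of distinct values from {1, …, 37}; by symmetry P[π(i) > π(i+1)] = 1/2.
By linearity: E[X] = 36 · (1/2) = (37 − 1) · (1/2) = 18 ≈ 18.000.

E[X] = 18 = 18.000.


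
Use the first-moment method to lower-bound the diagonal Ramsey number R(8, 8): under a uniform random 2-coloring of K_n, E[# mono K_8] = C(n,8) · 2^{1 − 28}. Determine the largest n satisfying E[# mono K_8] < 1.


We need C(n, 8) · 2^{1 − 28} < 1, i.e. C(n, 8) < 2^{28 − 1} = 134217728.
Check values of n near the boundary:
  n = 38: C(38, 8) = 48903492; 48903492 < 134217728? YES
  n = 39: C(39, 8) = 61523748; 61523748 < 134217728? YES
  n = 40: C(40, 8) = 76904685; 76904685 < 134217728? YES
  n = 41: C(41, 8) = 95548245; 95548245 < 134217728? YES
  n = 42: C(42, 8) = 118030185; 118030185 < 134217728? YES
  n = 43: C(43, 8) = 145008513; 145008513 < 134217728? NO
The largest n with C(n, 8) < 134217728 is n = 42 (where E[X] = 118030185/134217728 ≈ 0.8793934). Hence R(8, 8) > 42, i.e. R(8, 8) ≥ 43.

Largest n = 42; hence R(8, 8) > 42.


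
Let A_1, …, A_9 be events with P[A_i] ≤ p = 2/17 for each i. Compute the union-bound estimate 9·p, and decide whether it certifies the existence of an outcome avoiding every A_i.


Union bound: P[∪_{i=1}^{9} A_i] ≤ Σ_i P[A_i] ≤ 9·p = 9·(2/17) = 18/17.
Numerically: 18/17 ≈ 1.059.
Is 18/17 < 1? NO.
Since the bound 18/17 is ≥ 1, the union bound is uninformative here; it does NOT by itself certify existence.

9·p = 18/17 ≈ 1.059; existence NOT certified by the union bound.


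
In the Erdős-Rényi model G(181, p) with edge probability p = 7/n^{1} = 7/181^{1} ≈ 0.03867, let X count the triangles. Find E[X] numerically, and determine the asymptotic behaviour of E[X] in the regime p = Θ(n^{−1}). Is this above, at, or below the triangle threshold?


Number of potential triangles: C(181, 3) = 971970.
Each occurs with probability p³ ≈ (0.03867)³ ≈ 5.784401e-05.
By linearity: E[X] = C(181, 3)·p³ ≈ 971970 · 5.784401e-05 ≈ 56.2226.
Here α = 1, so p = 7/n is exactly at the triangle threshold p ~ 1/n. Asymptotically E[X] → c³/6 = 7³/6 = 343/6 ≈ 57.1667, a bounded constant. In this regime the triangle count is asymptotically Poisson(c³/6).

E[X] ≈ 56.2226; in regime p = Θ(1/n^{1}) E[X] stays bounded (at the triangle threshold p ~ 1/n).


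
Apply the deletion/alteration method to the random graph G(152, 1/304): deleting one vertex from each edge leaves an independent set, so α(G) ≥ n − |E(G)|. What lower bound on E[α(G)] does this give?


E[|E(G)|] = C(152, 2)·p = 11476 · (1/304) = 151/4.
E[α(G)] ≥ n − E[|E(G)|] = 152 − 151/4 = 457/4.
Numerically: ≈ 114.25000.
(This is only a lower bound; the true E[α(G)] may be larger.)

E[α(G)] ≥ 457/4 ≈ 114.25000.


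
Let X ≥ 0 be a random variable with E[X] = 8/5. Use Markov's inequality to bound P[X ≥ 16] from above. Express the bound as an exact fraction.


μ = E[X] = 8/5, a = 16.
Markov: P[X ≥ 16] ≤ μ/a = (8/5)/16 = 1/10.
Numerically: ≈ 0.10000.
(Since a = 16 > μ = 1.60000, the bound 1/10 is < 1 and informative.)

P[X ≥ 16] ≤ 1/10 ≈ 0.10000.


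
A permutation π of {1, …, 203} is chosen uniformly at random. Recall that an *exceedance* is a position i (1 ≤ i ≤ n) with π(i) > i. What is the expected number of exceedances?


Write X = Σ_{i=1}^{203} X_i, where X_i = 1_{π(i) > i}.
For each fixed i, π(i) is uniform over {1, …, 203} (marginal of a uniform permutation), so P[π(i) > i] = (n − i)/n. Summing: Σ_{i=1}^{203} (n − i)/n = (0 + 1 + … + 202)/203 = 203(203 − 1)/(2·203) = (203 − 1)/2.
Hence E[X] = Σ_{i=1}^{203} (203 − i)/203 = 101 ≈ 101.00000.

E[X] = 101 = 101.00000.


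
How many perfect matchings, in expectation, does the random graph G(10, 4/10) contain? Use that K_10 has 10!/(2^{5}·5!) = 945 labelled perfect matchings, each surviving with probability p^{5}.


K_10 has 10!/(2^{5}·5!) = 945 labelled perfect matchings.
For each such perfect matching H, let X_H = 1 if all 5 edges of H are present in G. Then P[X_H = 1] = p^{5} = (2/5)^{5} = 32/3125.
By linearity: E[X] = Σ_H E[X_H] = 945 · p^{5} = 945 · 32/3125 = 6048/625.
Numerically: E[X] ≈ 9.677.

E[X] = 945 · (2/5)^{5} = 6048/625 ≈ 9.677.


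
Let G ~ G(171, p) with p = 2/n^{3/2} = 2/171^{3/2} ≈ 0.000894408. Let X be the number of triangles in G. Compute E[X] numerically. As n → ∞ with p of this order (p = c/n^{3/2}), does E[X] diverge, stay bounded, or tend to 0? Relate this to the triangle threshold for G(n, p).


Number of potential triangles: C(171, 3) = 818805.
Each occurs with probability p³ ≈ (0.000894408)³ ≈ 7.15496461e-10.
By linearity: E[X] = C(171, 3)·p³ ≈ 818805 · 7.15496461e-10 ≈ 0.000586.
Since α = 3/2 > 1, p = c/n^{3/2} = o(1/n) is below the triangle threshold p ~ 1/n. Asymptotically E[X] ~ (c³/6)·n^{3(1−α)} = (2³/6)·n^{-1.5} → 0, so by Markov's inequality G has no triangles w.h.p.

E[X] ≈ 0.000586; in regime p = Θ(1/n^{3/2}) E[X] tends to 0 (below the triangle threshold p ~ 1/n).


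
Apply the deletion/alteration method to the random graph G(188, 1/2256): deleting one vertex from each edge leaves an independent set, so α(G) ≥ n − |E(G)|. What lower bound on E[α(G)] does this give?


E[|E(G)|] = C(188, 2)·p = 17578 · (1/2256) = 187/24.
E[α(G)] ≥ n − E[|E(G)|] = 188 − 187/24 = 4325/24.
Numerically: ≈ 180.208333.
(This is only a lower bound; the true E[α(G)] may be larger.)

E[α(G)] ≥ 4325/24 ≈ 180.208333.


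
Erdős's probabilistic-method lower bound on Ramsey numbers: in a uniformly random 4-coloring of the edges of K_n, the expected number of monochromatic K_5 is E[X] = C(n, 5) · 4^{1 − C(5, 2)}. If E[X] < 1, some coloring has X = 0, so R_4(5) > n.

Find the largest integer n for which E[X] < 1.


We need C(n, 5) · 4^{1 − 10} < 1, i.e. C(n, 5) < 4^{10 − 1} = 262144.
Check values of n near the boundary:
  n = 29: C(29, 5) = 118755; 118755 < 262144? YES
  n = 30: C(30, 5) = 142506; 142506 < 262144? YES
  n = 31: C(31, 5) = 169911; 169911 < 262144? YES
  n = 32: C(32, 5) = 201376; 201376 < 262144? YES
  n = 33: C(33, 5) = 237336; 237336 < 262144? YES
  n = 34: C(34, 5) = 278256; 278256 < 262144? NO
The largest n with C(n, 5) < 262144 is n = 33 (where E[X] = 29667/32768 ≈ 0.905). Hence R_4(5) > 33, i.e. R_4(5) ≥ 34.

Largest n = 33; hence R_4(5) > 33.


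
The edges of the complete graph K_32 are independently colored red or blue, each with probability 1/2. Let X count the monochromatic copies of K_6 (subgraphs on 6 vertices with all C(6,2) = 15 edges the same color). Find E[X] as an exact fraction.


Let X = Σ_S X_S over the C(32, 6) = 906192 subsets S of size 6, where X_S = 1 if the K_6 on S is monochromatic.
For a fixed S, the K_6 on S has C(6, 2) = 15 edges. P[all 15 edges red] = (1/2)^15, and likewise for blue, so P[monochromatic] = 2·(1/2)^15 = 2^{1 − 15} = 1/16384.
Summing: E[X] = C(32, 6) · 2^{1 − 15} = 906192 · 1/16384 = 56637/1024.
Numerically: E[X] ≈ 55.310.

E[X] = C(32,6)·2^(1−C(6,2)) = 56637/1024 ≈ 55.310.


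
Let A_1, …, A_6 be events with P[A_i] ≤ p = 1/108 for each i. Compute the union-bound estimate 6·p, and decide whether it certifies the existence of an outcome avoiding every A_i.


Union bound: P[∪_{i=1}^{6} A_i] ≤ Σ_i P[A_i] ≤ 6·p = 6·(1/108) = 1/18.
Numerically: 1/18 ≈ 0.0556.
Is 1/18 < 1? YES.
Since P[∪ A_i] ≤ 1/18 < 1, the complement has P[∩ A_i^c] ≥ 1 − 1/18 = 17/18 > 0, so some outcome avoids every A_i.

6·p = 1/18 ≈ 0.0556; existence CERTIFIED by the union bound.


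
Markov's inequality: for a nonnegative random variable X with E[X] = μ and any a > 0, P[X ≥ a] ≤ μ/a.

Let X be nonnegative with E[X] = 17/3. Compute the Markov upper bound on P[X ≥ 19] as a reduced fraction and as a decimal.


μ = E[X] = 17/3, a = 19.
Markov: P[X ≥ 19] ≤ μ/a = (17/3)/19 = 17/57.
Numerically: ≈ 0.298.
(Since a = 19 > μ = 5.667, the bound 17/57 is < 1 and informative.)

P[X ≥ 19] ≤ 17/57 ≈ 0.298.


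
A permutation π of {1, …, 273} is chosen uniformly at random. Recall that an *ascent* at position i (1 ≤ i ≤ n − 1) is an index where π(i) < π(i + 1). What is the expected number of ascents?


Write X = Σ X_I over i = 1, …, 272, with X_I the indicator of one ascent.
There are 272 indicators.
For each fixed i, the pair (π(i), π(i+1)) is a uniformly random ordered pair of distinct values from {1, …, 273}; by symmetry P[π(i) < π(i+1)] = 1/2.
By linearity: E[X] = 272 · (1/2) = (273 − 1) · (1/2) = 136 ≈ 136.000000.

E[X] = 136 = 136.000000.


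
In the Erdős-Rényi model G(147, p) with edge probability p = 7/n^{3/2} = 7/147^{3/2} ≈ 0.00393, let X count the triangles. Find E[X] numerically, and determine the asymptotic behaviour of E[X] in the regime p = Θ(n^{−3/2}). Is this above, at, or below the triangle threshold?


Number of potential triangles: C(147, 3) = 518665.
Each occurs with probability p³ ≈ (0.00393)³ ≈ 6.05851e-08.
By linearity: E[X] = C(147, 3)·p³ ≈ 518665 · 6.05851e-08 ≈ 0.031.
Since α = 3/2 > 1, p = c/n^{3/2} = o(1/n) is below the triangle threshold p ~ 1/n. Asymptotically E[X] ~ (c³/6)·n^{3(1−α)} = (7³/6)·n^{-1.5} → 0, so by Markov's inequality G has no triangles w.h.p.

E[X] ≈ 0.031; in regime p = Θ(1/n^{3/2}) E[X] tends to 0 (below the triangle threshold p ~ 1/n).


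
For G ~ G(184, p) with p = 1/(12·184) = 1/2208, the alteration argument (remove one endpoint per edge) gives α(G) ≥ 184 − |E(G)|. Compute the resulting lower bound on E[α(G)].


E[|E(G)|] = C(184, 2)·p = 16836 · (1/2208) = 61/8.
E[α(G)] ≥ n − E[|E(G)|] = 184 − 61/8 = 1411/8.
Numerically: ≈ 176.3750.
(This is only a lower bound; the true E[α(G)] may be larger.)

E[α(G)] ≥ 1411/8 ≈ 176.3750.


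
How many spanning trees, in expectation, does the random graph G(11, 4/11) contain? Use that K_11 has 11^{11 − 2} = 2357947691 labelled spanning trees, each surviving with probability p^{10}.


K_11 has 11^{11 − 2} = 2357947691 labelled spanning trees.
For each such spanning tree H, let X_H = 1 if all 10 edges of H are present in G. Then P[X_H = 1] = p^{10} = (4/11)^{10} = 1048576/25937424601.
Summing the indicators: E[X] = Σ_H E[X_H] = 2357947691 · p^{10} = 2357947691 · 1048576/25937424601 = 1048576/11.
Numerically: E[X] ≈ 95325.1.

E[X] = 2357947691 · (4/11)^{10} = 1048576/11 ≈ 95325.1.


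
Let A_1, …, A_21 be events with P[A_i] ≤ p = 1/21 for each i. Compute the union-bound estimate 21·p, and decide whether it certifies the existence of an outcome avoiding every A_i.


Union bound: P[∪_{i=1}^{21} A_i] ≤ Σ_i P[A_i] ≤ 21·p = 21·(1/21) = 1.
Numerically: 1 ≈ 1.000.
Is 1 < 1? NO.
Since the bound 1 is ≥ 1, the union bound is uninformative here; it does NOT by itself certify existence.

21·p = 1 ≈ 1.000; existence NOT certified by the union bound.


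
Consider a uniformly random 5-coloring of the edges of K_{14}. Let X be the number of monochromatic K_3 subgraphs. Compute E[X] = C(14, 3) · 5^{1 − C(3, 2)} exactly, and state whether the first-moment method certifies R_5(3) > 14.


E[X] = C(14, 3) · 5^{1 − 3} = 364 · 5^{−2} = 364/25.
As a reduced fraction: E[X] = 364/25 ≈ 14.560.
Is E[X] < 1? NO.
Since E[X] ≥ 1, the first-moment bound is inconclusive at n = 14; it does NOT by itself certify R_5(3) > 14.

E[X] = 364/25 ≈ 14.560; E[X] ≥ 1; first-moment method inconclusive here.


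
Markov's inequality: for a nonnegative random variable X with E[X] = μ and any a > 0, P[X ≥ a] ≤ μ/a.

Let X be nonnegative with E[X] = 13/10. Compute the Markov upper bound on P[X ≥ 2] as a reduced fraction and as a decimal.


μ = E[X] = 13/10, a = 2.
Markov: P[X ≥ 2] ≤ μ/a = (13/10)/2 = 13/20.
Numerically: ≈ 0.65000.
(Since a = 2 > μ = 1.30000, the bound 13/20 is < 1 and informative.)

P[X ≥ 2] ≤ 13/20 ≈ 0.65000.


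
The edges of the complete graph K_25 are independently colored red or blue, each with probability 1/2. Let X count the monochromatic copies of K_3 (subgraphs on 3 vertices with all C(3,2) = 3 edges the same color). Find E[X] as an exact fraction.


Let X = Σ_S X_S over the C(25, 3) = 2300 subsets S of size 3, where X_S = 1 if the K_3 on S is monochromatic.
For a fixed S, the K_3 on S has C(3, 2) = 3 edges. P[all 3 edges red] = (1/2)^3, and likewise for blue, so P[monochromatic] = 2·(1/2)^3 = 2^{1 − 3} = 1/4.
By linearity of expectation: E[X] = C(25, 3) · 2^{1 − 3} = 2300 · 1/4 = 575.
Numerically: E[X] ≈ 575.000000.

E[X] = C(25,3)·2^(1−C(3,2)) = 575 ≈ 575.000000.


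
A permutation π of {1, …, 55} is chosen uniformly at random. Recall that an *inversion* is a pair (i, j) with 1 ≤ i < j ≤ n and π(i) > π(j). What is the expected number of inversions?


Write X = Σ X_I over the C(55, 2) = 1485 pairs i < j, with X_I the indicator of one inversion.
There are 1485 indicators.
For each fixed pair i < j, the values π(i) and π(j) are two distinct elements of {1, …, 55} in uniformly random order; by symmetry P[π(i) > π(j)] = 1/2.
By linearity: E[X] = 1485 · (1/2) = C(55, 2) · (1/2) = 1485/2 = 1485/2 ≈ 742.500.

E[X] = 1485/2 = 742.500.


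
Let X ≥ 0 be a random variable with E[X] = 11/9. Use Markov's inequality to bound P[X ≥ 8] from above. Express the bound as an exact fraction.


μ = E[X] = 11/9, a = 8.
Markov: P[X ≥ 8] ≤ μ/a = (11/9)/8 = 11/72.
Numerically: ≈ 0.15278.
(Since a = 8 > μ = 1.22222, the bound 11/72 is < 1 and informative.)

P[X ≥ 8] ≤ 11/72 ≈ 0.15278.


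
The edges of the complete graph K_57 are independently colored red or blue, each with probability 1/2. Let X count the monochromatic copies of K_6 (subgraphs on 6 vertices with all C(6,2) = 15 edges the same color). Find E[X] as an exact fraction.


Let X = Σ_S X_S over the C(57, 6) = 36288252 subsets S of size 6, where X_S = 1 if the K_6 on S is monochromatic.
For a fixed S, the K_6 on S has C(6, 2) = 15 edges. P[all 15 edges red] = (1/2)^15, and likewise for blue, so P[monochromatic] = 2·(1/2)^15 = 2^{1 − 15} = 1/16384.
By linearity: E[X] = C(57, 6) · 2^{1 − 15} = 36288252 · 1/16384 = 9072063/4096.
Numerically: E[X] ≈ 2214.85913.

E[X] = C(57,6)·2^(1−C(6,2)) = 9072063/4096 ≈ 2214.85913.


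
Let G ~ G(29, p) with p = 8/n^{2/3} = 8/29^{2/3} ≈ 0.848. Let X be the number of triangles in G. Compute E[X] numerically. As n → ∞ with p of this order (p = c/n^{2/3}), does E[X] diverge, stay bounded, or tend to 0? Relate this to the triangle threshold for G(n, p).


Number of potential triangles: C(29, 3) = 3654.
Each occurs with probability p³ ≈ (0.848)³ ≈ 6.08799e-01.
By linearity: E[X] = C(29, 3)·p³ ≈ 3654 · 6.08799e-01 ≈ 2224.552.
Since α = 2/3 < 1, p = c/n^{2/3} ≫ 1/n is above the triangle threshold p ~ 1/n. Asymptotically E[X] ~ (c³/6)·n^{3(1−α)} = (8³/6)·n^{1} → ∞; triangles are abundant w.h.p.

E[X] ≈ 2224.552; in regime p = Θ(1/n^{2/3}) E[X] diverges (above the triangle threshold p ~ 1/n).


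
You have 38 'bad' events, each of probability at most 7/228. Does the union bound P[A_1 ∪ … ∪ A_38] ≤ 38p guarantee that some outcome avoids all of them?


Union bound: P[∪_{i=1}^{38} A_i] ≤ Σ_i P[A_i] ≤ 38·p = 38·(7/228) = 7/6.
Numerically: 7/6 ≈ 1.1666667.
Is 7/6 < 1? NO.
Since the bound 7/6 is ≥ 1, the union bound is uninformative here; it does NOT by itself certify existence.

38·p = 7/6 ≈ 1.1666667; existence NOT certified by the union bound.


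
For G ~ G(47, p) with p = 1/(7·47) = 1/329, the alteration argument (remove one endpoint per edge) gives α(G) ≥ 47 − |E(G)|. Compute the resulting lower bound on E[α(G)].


E[|E(G)|] = C(47, 2)·p = 1081 · (1/329) = 23/7.
E[α(G)] ≥ n − E[|E(G)|] = 47 − 23/7 = 306/7.
Numerically: ≈ 43.71429.
(This is only a lower bound; the true E[α(G)] may be larger.)

E[α(G)] ≥ 306/7 ≈ 43.71429.


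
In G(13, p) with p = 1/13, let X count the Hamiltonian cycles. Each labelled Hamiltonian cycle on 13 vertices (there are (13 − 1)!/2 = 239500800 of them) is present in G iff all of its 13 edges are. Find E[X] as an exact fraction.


K_13 has (13 − 1)!/2 = 239500800 labelled Hamiltonian cycles.
For each such Hamiltonian cycle H, let X_H = 1 if all 13 edges of H are present in G. Then P[X_H = 1] = p^{13} = (1/13)^{13} = 1/302875106592253.
By linearity of expectation: E[X] = Σ_H E[X_H] = 239500800 · p^{13} = 239500800 · 1/302875106592253 = 239500800/302875106592253.
Numerically: E[X] ≈ 7.908e-07.

E[X] = 239500800 · (1/13)^{13} = 239500800/302875106592253 ≈ 7.908e-07.


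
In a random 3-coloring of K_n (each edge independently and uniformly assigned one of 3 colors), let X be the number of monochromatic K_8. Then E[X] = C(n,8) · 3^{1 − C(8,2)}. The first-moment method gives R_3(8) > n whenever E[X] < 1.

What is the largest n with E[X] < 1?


We need C(n, 8) · 3^{1 − 28} < 1, i.e. C(n, 8) < 3^{28 − 1} = 7625597484987.
Check values of n near the boundary:
  n = 151: C(151, 8) = 5551321138650; 5551321138650 < 7625597484987? YES
  n = 152: C(152, 8) = 5859727868575; 5859727868575 < 7625597484987? YES
  n = 153: C(153, 8) = 6183023199255; 6183023199255 < 7625597484987? YES
  n = 154: C(154, 8) = 6521818990995; 6521818990995 < 7625597484987? YES
  n = 155: C(155, 8) = 6876747915675; 6876747915675 < 7625597484987? YES
  n = 156: C(156, 8) = 7248464019225; 7248464019225 < 7625597484987? YES
  n = 157: C(157, 8) = 7637643295425; 7637643295425 < 7625597484987? NO
The largest n with C(n, 8) < 7625597484987 is n = 156 (where E[X] = 805384891025/847288609443 ≈ 0.951). Hence R_3(8) > 156, i.e. R_3(8) ≥ 157.

Largest n = 156; hence R_3(8) > 156.


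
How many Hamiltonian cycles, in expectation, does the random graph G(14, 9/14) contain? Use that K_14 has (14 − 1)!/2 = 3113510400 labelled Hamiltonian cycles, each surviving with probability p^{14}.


K_14 has (14 − 1)!/2 = 3113510400 labelled Hamiltonian cycles.
For each such Hamiltonian cycle H, let X_H = 1 if all 14 edges of H are present in G. Then P[X_H = 1] = p^{14} = (9/14)^{14} = 22876792454961/11112006825558016.
Summing the indicators: E[X] = Σ_H E[X_H] = 3113510400 · p^{14} = 3113510400 · 22876792454961/11112006825558016 = 19873641525435994725/3100448333024.
Numerically: E[X] ≈ 6.41e+06.

E[X] = 3113510400 · (9/14)^{14} = 19873641525435994725/3100448333024 ≈ 6.41e+06.


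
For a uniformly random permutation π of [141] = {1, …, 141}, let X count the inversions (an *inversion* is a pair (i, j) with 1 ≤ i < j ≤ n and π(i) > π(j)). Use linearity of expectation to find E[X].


Write X = Σ X_I over the C(141, 2) = 9870 pairs i < j, with X_I the indicator of one inversion.
There are 9870 indicators.
For each fixed pair i < j, the values π(i) and π(j) are two distinct elements of {1, …, 141} in uniformly random order; by symmetry P[π(i) > π(j)] = 1/2.
By linearity: E[X] = 9870 · (1/2) = C(141, 2) · (1/2) = 9870/2 = 4935 ≈ 4935.00000.

E[X] = 4935 = 4935.00000.


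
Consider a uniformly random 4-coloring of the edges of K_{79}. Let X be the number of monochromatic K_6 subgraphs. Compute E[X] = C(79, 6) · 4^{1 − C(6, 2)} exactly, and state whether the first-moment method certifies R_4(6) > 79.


E[X] = C(79, 6) · 4^{1 − 15} = 277962685 · 4^{−14} = 277962685/268435456.
As a reduced fraction: E[X] = 277962685/268435456 ≈ 1.0354917.
Is E[X] < 1? NO.
Since E[X] ≥ 1, the first-moment bound is inconclusive at n = 79; it does NOT by itself certify R_4(6) > 79.

E[X] = 277962685/268435456 ≈ 1.0354917; E[X] ≥ 1; first-moment method inconclusive here.


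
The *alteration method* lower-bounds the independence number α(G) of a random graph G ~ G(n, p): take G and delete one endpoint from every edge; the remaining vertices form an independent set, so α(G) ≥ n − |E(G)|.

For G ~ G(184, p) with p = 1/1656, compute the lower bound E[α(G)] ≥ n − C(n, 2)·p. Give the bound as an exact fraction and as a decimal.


E[|E(G)|] = C(184, 2)·p = 16836 · (1/1656) = 61/6.
E[α(G)] ≥ n − E[|E(G)|] = 184 − 61/6 = 1043/6.
Numerically: ≈ 173.83333.
(This is only a lower bound; the true E[α(G)] may be larger.)

E[α(G)] ≥ 1043/6 ≈ 173.83333.


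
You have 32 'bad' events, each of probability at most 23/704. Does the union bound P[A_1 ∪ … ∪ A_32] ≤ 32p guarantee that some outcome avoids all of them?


Union bound: P[∪_{i=1}^{32} A_i] ≤ Σ_i P[A_i] ≤ 32·p = 32·(23/704) = 23/22.
Numerically: 23/22 ≈ 1.0455.
Is 23/22 < 1? NO.
Since the bound 23/22 is ≥ 1, the union bound is uninformative here; it does NOT by itself certify existence.

32·p = 23/22 ≈ 1.0455; existence NOT certified by the union bound.


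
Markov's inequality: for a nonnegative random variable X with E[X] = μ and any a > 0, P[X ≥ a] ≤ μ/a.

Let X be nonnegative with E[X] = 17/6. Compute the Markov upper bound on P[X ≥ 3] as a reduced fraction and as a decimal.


μ = E[X] = 17/6, a = 3.
Markov: P[X ≥ 3] ≤ μ/a = (17/6)/3 = 17/18.
Numerically: ≈ 0.944.
(Since a = 3 > μ = 2.833, the bound 17/18 is < 1 and informative.)

P[X ≥ 3] ≤ 17/18 ≈ 0.944.


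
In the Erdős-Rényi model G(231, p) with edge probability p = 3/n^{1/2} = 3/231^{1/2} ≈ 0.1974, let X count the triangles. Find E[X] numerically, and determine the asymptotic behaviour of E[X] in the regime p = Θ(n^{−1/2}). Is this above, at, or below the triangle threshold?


Number of potential triangles: C(231, 3) = 2027795.
Each occurs with probability p³ ≈ (0.1974)³ ≈ 7.690344e-03.
By linearity: E[X] = C(231, 3)·p³ ≈ 2027795 · 7.690344e-03 ≈ 15594.4421.
Since α = 1/2 < 1, p = c/n^{1/2} ≫ 1/n is above the triangle threshold p ~ 1/n. Asymptotically E[X] ~ (c³/6)·n^{3(1−α)} = (3³/6)·n^{1.5} → ∞; triangles are abundant w.h.p.

E[X] ≈ 15594.4421; in regime p = Θ(1/n^{1/2}) E[X] diverges (above the triangle threshold p ~ 1/n).


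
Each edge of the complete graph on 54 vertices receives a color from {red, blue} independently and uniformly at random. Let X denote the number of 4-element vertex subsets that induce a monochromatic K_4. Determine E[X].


Let X = Σ_S X_S over the C(54, 4) = 316251 subsets S of size 4, where X_S = 1 if the K_4 on S is monochromatic.
For a fixed S, the K_4 on S has C(4, 2) = 6 edges. P[all 6 edges red] = (1/2)^6, and likewise for blue, so P[monochromatic] = 2·(1/2)^6 = 2^{1 − 6} = 1/32.
By linearity of expectation: E[X] = C(54, 4) · 2^{1 − 6} = 316251 · 1/32 = 316251/32.
Numerically: E[X] ≈ 9882.844.

E[X] = C(54,4)·2^(1−C(4,2)) = 316251/32 ≈ 9882.844.


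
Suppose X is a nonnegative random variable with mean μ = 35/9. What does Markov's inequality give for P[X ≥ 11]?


μ = E[X] = 35/9, a = 11.
Markov: P[X ≥ 11] ≤ μ/a = (35/9)/11 = 35/99.
Numerically: ≈ 0.354.
(Since a = 11 > μ = 3.889, the bound 35/99 is < 1 and informative.)

P[X ≥ 11] ≤ 35/99 ≈ 0.354.


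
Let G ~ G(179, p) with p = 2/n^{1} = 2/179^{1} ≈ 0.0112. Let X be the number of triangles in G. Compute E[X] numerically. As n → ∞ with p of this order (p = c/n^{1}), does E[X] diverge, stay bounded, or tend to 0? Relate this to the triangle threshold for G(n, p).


Number of potential triangles: C(179, 3) = 939929.
Each occurs with probability p³ ≈ (0.0112)³ ≈ 1.39486e-06.
By linearity: E[X] = C(179, 3)·p³ ≈ 939929 · 1.39486e-06 ≈ 1.311.
Here α = 1, so p = 2/n is exactly at the triangle threshold p ~ 1/n. Asymptotically E[X] → c³/6 = 2³/6 = 4/3 ≈ 1.333, a bounded constant. In this regime the triangle count is asymptotically Poisson(c³/6).

E[X] ≈ 1.311; in regime p = Θ(1/n^{1}) E[X] stays bounded (at the triangle threshold p ~ 1/n).
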